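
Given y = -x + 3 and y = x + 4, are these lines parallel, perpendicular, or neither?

Slope of line 1: m1 = -1
Slope of line 2: m2 = 1
m1 * m2 = (-1) * (1) = -1 = -1, so the lines are perpendicular.

Perpendicular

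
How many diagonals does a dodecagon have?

Each of the 12 vertices connects to 9 non-adjacent vertices via diagonals.
Total connections = 12 × 9 = 108, but each diagonal is counted twice.
Number of diagonals = 108 / 2 = 54.

54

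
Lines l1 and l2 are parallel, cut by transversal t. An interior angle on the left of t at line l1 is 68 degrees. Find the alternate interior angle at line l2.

Alternate interior angles lie on opposite sides of the transversal, between the parallel lines.
By the alternate interior angle theorem, they are equal: 68 degrees.

68 degrees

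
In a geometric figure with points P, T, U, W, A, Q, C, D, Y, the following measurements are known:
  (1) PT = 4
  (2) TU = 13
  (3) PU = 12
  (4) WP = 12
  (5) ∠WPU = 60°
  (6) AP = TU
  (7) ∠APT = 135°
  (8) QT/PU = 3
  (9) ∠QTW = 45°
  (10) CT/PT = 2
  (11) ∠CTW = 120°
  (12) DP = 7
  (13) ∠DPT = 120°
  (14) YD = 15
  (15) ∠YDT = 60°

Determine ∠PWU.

Step 1: By the law of cosines on triangle WPU: WU² = 12² + 12² − 2·12·12·cos(60°) = 144, so WU = 12.
Step 2: By the inverse law of cosines on triangle PWU: cos(∠PWU) = (12² + 12² − 12²) / (2·12·12) = 144/288 = 0.5, so ∠PWU = 60°.

Therefore, the measure of angle ∠PWU = 60°.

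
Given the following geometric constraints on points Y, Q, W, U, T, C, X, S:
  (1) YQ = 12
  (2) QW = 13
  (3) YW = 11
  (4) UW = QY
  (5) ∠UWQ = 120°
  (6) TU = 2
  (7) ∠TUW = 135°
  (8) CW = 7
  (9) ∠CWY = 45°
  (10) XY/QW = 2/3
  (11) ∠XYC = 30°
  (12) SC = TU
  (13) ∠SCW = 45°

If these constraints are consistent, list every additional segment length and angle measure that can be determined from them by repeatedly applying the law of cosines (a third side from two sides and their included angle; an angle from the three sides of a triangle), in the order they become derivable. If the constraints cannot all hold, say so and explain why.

The constraints are consistent. Derivable facts, in order:
After 1 step:
- QU ≈ 21.66
- WS ≈ 5.76
- WT ≈ 13.49
- YC ≈ 7.82
- ∠QWY = 59.3°
- ∠QYW = 68.68°
- ∠WQY = 52.02°
After 2 steps:
- CX ≈ 4.34
- ∠CSW = 120.79°
- ∠CWS = 14.21°
- ∠CYW = 39.29°
- ∠QUW = 31.32°
- ∠TWU = 6.02°
- ∠UQW = 28.68°
- ∠UTW = 38.98°
- ∠WCY = 95.71°
After 3 steps:
- ∠CXY = 64.11°
- ∠XCY = 85.89°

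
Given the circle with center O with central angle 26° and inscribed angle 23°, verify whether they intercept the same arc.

By the inscribed angle theorem, the inscribed angle for a central angle of 26° should be 26° / 2 = 13°.
The given inscribed angle is 23°, which does not equal 13°.
Therefore, no, they do not correspond to the same arc.

No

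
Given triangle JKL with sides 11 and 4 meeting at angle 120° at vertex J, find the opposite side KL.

By the law of cosines: KL^2 = JK^2 + JL^2 - 2*JK*JL*cos(J)
KL^2 = 11^2 + 4^2 - 2*11*4*cos(120°)
KL^2 = 121 + 16 - 88*(-1/2)
KL^2 = 181
KL = sqrt(181)

sqrt(181)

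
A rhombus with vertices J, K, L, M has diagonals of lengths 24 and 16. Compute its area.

Area of a rhombus = (d1 * d2) / 2
Area = (24 * 16) / 2
Area = 384 / 2
Area = 192

192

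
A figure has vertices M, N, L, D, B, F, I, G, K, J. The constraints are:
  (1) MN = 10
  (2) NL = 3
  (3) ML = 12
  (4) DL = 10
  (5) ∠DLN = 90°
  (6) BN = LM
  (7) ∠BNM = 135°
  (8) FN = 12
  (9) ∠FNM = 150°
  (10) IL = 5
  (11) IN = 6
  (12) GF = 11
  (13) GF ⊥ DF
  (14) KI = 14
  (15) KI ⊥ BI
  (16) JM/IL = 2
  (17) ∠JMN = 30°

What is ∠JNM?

From the given relations: JM = 2·IL = 2·5 = 10.
Step 1: By the law of cosines on triangle NMJ: NJ² = 10² + 10² − 2·10·10·cos(30°) = 26.79, so NJ ≈ 5.18.
Step 2: By the inverse law of cosines on triangle JNM: cos(∠JNM) = (5.18² + 10² − 10²) / (2·5.18·10) = 26.79/103.53 = 0.2588, so ∠JNM = 75°.

Therefore, the measure of angle ∠JNM = 75°.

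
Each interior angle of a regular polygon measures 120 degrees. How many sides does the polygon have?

Each interior angle of a regular n-gon is (n - 2) * 180 / n.
Setting this equal to 120:
(n - 2) * 180 / n = 120
Each exterior angle = 180 - 120 = 60 degrees.
Since exterior angles sum to 360: n = 360 / 60 = 6.

6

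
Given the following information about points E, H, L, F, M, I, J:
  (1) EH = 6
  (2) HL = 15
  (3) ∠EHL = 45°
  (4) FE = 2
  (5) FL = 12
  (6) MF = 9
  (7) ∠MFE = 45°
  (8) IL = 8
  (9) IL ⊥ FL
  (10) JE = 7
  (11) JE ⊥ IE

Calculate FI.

Step 1: By the law of cosines on triangle FLI: FI² = 12² + 8² − 2·12·8·cos(90°) = 208, so FI = 4·√13.

Therefore, the length of FI = 4·√13.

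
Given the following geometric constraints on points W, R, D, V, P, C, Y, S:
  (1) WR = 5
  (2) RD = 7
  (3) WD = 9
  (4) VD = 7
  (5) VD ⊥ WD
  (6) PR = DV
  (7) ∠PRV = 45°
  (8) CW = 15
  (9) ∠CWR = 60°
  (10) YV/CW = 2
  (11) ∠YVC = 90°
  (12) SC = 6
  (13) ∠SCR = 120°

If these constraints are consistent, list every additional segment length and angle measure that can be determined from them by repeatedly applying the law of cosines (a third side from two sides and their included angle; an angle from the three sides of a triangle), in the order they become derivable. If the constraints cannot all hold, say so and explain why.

The constraints are consistent. Derivable facts, in order:
After 1 step:
- RC = 5·√7
- WV = √130
- ∠DRW = 95.74°
- ∠DWR = 50.7°
- ∠RDW = 33.56°
After 2 steps:
- RS ≈ 17.04
- ∠CRW = 100.89°
- ∠DVW = 52.13°
- ∠DWV = 37.87°
- ∠RCW = 19.11°
After 3 steps:
- ∠CRS = 17.75°
- ∠CSR = 42.25°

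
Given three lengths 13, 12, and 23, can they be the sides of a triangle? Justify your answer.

Check all three triangle inequalities:
13 + 12 = 25 > 23 ✓
13 + 23 = 36 > 12 ✓
12 + 23 = 35 > 13 ✓
All conditions hold, so these sides form a valid triangle.

Yes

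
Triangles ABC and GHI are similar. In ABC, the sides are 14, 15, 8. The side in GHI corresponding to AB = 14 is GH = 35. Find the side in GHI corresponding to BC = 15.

Since the triangles are similar, the ratio of corresponding sides is constant.
Scale factor k = GH / AB = 35 / 14 = 5/2
HI = k * BC = 5/2 * 15 = 75/2

75/2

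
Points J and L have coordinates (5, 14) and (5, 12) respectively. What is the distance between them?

The horizontal distance is |5 - 5| = 0 and the vertical distance is |12 - 14| = 2.
By the Pythagorean theorem, d = sqrt(0^2 + 2^2) = sqrt(4) = 2.

2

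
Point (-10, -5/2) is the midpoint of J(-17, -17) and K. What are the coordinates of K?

Using the midpoint formula: M = ((x1 + x2)/2, (y1 + y2)/2)
We know M = (-10, -5/2) and J = (-17, -17)
For x: -10 = (-17 + x2)/2, so x2 = 2*-10 - -17 = -3
For y: -5/2 = (-17 + y2)/2, so y2 = 2*-5/2 - -17 = 12
K = (-3, 12)

(-3, 12)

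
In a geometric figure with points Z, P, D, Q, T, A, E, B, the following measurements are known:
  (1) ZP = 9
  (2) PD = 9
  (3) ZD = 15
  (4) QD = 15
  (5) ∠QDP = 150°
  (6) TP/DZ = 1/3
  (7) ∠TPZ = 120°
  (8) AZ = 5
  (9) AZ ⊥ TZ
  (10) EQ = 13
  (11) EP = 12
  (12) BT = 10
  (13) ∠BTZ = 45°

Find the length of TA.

From the given relations: TP = 1/3·DZ = 1/3·15 = 5.
Step 1: By the law of cosines on triangle ZPT: ZT² = 9² + 5² − 2·9·5·cos(120°) = 151, so ZT = √151.
Step 2: By the law of cosines on triangle TZA: TA² = √151² + 5² − 2·√151·5·cos(90°) = 176, so TA = 4·√11.

Therefore, the length of TA = 4·√11.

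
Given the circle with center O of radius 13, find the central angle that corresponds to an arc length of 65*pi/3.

θ = 360 × 65*pi/3 / (2π × 13) = 300° (rearranging arc length formula).

300°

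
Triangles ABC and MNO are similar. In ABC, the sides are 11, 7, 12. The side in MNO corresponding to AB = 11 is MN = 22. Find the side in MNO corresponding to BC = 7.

Since the triangles are similar, the ratio of corresponding sides is constant.
Scale factor k = MN / AB = 22 / 11 = 2
NO = k * BC = 2 * 7 = 14

14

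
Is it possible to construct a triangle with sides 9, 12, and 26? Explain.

No.
The triangle inequality is violated: 9 + 12 = 21 ≤ 26.
These lengths cannot form a triangle.

No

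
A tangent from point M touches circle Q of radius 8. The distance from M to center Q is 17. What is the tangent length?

tangent = √(d² - r²) = √(17² - 8²) = √(289 - 64) = √225 = 15

15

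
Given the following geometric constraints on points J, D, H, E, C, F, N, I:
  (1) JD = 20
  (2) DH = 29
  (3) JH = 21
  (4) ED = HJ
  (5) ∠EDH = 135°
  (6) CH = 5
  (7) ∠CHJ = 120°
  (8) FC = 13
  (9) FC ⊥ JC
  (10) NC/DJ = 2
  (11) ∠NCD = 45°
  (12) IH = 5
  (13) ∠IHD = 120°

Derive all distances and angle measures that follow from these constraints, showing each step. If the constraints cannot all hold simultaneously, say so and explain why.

The constraints are consistent.

From the given relations:
  ED = HJ = 21
  NC = 2·DJ = 2·20 = 40

Step 1: From JH = 21, HC = 5, and ∠JHC = 120°, by the law of cosines:
  JC² = JH² + HC² - 2·JH·HC·cos(120°) = 441 + 25 + 105 = 571
  JC ≈ 23.9

Step 2: From DH = 29, HI = 5, and ∠DHI = 120°, by the law of cosines:
  DI² = DH² + HI² - 2·DH·HI·cos(120°) = 841 + 25 + 145 = 1011
  DI ≈ 31.8

Step 3: From HD = 29, DE = 21, and ∠HDE = 135°, by the law of cosines:
  HE² = HD² + DE² - 2·HD·DE·cos(135°) = 841 + 441 + 861.3 = 2143
  HE ≈ 46.3

Step 4: From JD = 20, JH = 21, DH = 29, by the inverse law of cosines:
  cos(∠DJH) = (JD² + JH² - DH²) / (2·JD·JH)
  ∠DJH = 90°

Step 5: From DH = 29, DJ = 20, HJ = 21, by the inverse law of cosines:
  cos(∠HDJ) = (DH² + DJ² - HJ²) / (2·DH·DJ)
  ∠HDJ = 46.4°

Step 6: From HD = 29, HJ = 21, DJ = 20, by the inverse law of cosines:
  cos(∠DHJ) = (HD² + HJ² - DJ²) / (2·HD·HJ)
  ∠DHJ = 43.6°

Step 7: From JC = 23.9, CF = 13, and ∠JCF = 90°, by the law of cosines:
  JF² = JC² + CF² - 2·JC·CF·cos(90°) = 571 + 169 - 0 = 740
  JF = 2·√185

Step 8: From JC = 23.9, JH = 21, CH = 5, by the inverse law of cosines:
  cos(∠CJH) = (JC² + JH² - CH²) / (2·JC·JH)
  ∠CJH = 10.44°

Step 9: From DH = 29, DI = 31.8, HI = 5, by the inverse law of cosines:
  cos(∠HDI) = (DH² + DI² - HI²) / (2·DH·DI)
  ∠HDI = 7.83°

Step 10: From HD = 29, HE = 46.3, DE = 21, by the inverse law of cosines:
  cos(∠DHE) = (HD² + HE² - DE²) / (2·HD·HE)
  ∠DHE = 18.71°

Step 11: From ED = 21, EH = 46.3, DH = 29, by the inverse law of cosines:
  cos(∠DEH) = (ED² + EH² - DH²) / (2·ED·EH)
  ∠DEH = 26.29°

Step 12: From CH = 5, CJ = 23.9, HJ = 21, by the inverse law of cosines:
  cos(∠HCJ) = (CH² + CJ² - HJ²) / (2·CH·CJ)
  ∠HCJ = 49.56°

Step 13: From ID = 31.8, IH = 5, DH = 29, by the inverse law of cosines:
  cos(∠DIH) = (ID² + IH² - DH²) / (2·ID·IH)
  ∠DIH = 52.17°

Step 14: From JC = 23.9, JF = 2·√185, CF = 13, by the inverse law of cosines:
  cos(∠CJF) = (JC² + JF² - CF²) / (2·JC·JF)
  ∠CJF = 28.55°

Step 15: From FC = 13, FJ = 2·√185, CJ = 23.9, by the inverse law of cosines:
  cos(∠CFJ) = (FC² + FJ² - CJ²) / (2·FC·FJ)
  ∠CFJ = 61.45°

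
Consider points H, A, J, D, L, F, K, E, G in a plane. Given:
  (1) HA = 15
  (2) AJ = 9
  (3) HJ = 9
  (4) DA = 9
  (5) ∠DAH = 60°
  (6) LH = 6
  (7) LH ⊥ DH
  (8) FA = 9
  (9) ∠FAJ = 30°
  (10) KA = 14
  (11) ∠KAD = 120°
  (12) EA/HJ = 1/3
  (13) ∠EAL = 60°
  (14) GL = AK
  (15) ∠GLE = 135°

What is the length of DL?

Step 1: By the law of cosines on triangle DAH: DH² = 9² + 15² − 2·9·15·cos(60°) = 171, so DH = 3·√19.
Step 2: By the law of cosines on triangle DHL: DL² = (3·√19)² + 6² − 2·3·√19·6·cos(90°) = 207, so DL = 3·√23.

Therefore, the length of DL = 3·√23.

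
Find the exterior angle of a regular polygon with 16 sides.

Each exterior angle of a regular n-gon is 360 / n.
For n = 16: 360 / 16 = 45/2 degrees.

45/2 degrees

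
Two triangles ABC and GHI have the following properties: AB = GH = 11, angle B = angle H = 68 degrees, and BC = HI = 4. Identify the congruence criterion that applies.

The given information provides:
AB = GH = 11, angle B = angle H = 68 degrees, and BC = HI = 4
This matches the SAS congruence theorem.
Two pairs of corresponding sides and the included angle are equal (Side-Angle-Side).

SAS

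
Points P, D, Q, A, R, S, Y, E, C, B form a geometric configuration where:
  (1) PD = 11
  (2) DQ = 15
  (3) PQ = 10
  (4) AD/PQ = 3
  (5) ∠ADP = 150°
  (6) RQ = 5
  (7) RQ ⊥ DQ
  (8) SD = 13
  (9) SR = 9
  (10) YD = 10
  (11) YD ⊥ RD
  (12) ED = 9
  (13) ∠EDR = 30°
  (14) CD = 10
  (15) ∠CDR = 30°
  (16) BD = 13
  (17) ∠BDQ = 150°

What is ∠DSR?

Step 1: By the law of cosines on triangle DQR: DR² = 15² + 5² − 2·15·5·cos(90°) = 250, so DR = 5·√10.
Step 2: By the inverse law of cosines on triangle DSR: cos(∠DSR) = (13² + 9² − (5·√10)²) / (2·13·9) = 0/234 = 0, so ∠DSR = 90°.

Therefore, the measure of angle ∠DSR = 90°.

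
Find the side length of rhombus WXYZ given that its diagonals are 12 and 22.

The diagonals of a rhombus bisect each other at right angles.
Half-diagonals: 12/2 = 6 and 22/2 = 11
side = sqrt(6^2 + 11^2)
side = sqrt(36 + 121)
side = sqrt(157)

sqrt(157)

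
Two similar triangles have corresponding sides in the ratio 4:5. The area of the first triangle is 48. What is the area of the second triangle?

The ratio of areas of similar triangles = (side ratio)^2.
Side ratio = 4:5, so area ratio = 16:25.
Area of the second triangle / Area of the first triangle = 25/16
Area of the second triangle = 48 * 25/16 = 75

75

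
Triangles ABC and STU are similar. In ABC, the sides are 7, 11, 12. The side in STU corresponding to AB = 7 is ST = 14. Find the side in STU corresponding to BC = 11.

Since the triangles are similar, the ratio of corresponding sides is constant.
Scale factor k = ST / AB = 14 / 7 = 2
TU = k * BC = 2 * 11 = 22

22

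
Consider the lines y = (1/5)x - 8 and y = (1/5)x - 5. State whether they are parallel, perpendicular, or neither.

Slope of line 1: m1 = 1/5
Slope of line 2: m2 = 1/5
Two lines are parallel if and only if they have equal slopes (or both are vertical).
Here m1 = m2 = 1/5, confirming the lines are parallel.

Parallel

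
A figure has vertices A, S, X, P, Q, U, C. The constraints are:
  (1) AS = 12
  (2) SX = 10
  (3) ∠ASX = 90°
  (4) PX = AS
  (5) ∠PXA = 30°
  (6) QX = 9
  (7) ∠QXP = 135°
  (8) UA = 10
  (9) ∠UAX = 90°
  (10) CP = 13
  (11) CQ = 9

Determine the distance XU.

Step 1: By the law of cosines on triangle XSA: XA² = 10² + 12² − 2·10·12·cos(90°) = 244, so XA = 2·√61.
Step 2: By the law of cosines on triangle XAU: XU² = (2·√61)² + 10² − 2·2·√61·10·cos(90°) = 344, so XU = 2·√86.

Therefore, the length of XU = 2·√86.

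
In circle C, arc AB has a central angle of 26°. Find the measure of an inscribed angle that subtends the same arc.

By the inscribed angle theorem, the inscribed angle is half the central angle.
Inscribed angle = 26° / 2 = 13°

13°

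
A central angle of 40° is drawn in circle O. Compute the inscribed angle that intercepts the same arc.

By the inscribed angle theorem, the inscribed angle is half the central angle.
Inscribed angle = 40° / 2 = 20°

20°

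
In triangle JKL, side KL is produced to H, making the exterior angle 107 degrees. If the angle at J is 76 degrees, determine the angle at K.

angle K = 107 - 76 = 31 degrees (exterior angle theorem).

31 degrees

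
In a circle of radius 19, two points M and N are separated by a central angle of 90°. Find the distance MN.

Drop a perpendicular from the center to the chord, bisecting both the chord and the central angle.
Each half-chord = r sin(θ/2) = 19 sin(45°).
The full chord = 2 × 19 × sin(45°) = 19*sqrt(2).

19*sqrt(2)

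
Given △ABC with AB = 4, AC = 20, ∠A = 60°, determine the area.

Area = (1/2) * AB * AC * sin(A)
Area = (1/2) * 4 * 20 * sin(60°)
Area = (1/2) * 4 * 20 * sqrt(3)/2
Area = 20*sqrt(3)

20*sqrt(3)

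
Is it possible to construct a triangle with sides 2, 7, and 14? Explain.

No.
The triangle inequality is violated: 2 + 7 = 9 ≤ 14.
These lengths cannot form a triangle.

No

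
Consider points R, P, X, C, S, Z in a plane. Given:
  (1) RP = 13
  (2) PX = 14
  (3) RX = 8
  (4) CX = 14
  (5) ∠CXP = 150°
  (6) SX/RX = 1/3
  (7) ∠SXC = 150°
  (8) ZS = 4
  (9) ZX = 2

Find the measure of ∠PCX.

Step 1: By the law of cosines on triangle CXP: CP² = 14² + 14² − 2·14·14·cos(150°) = 731.48, so CP ≈ 27.05.
Step 2: By the inverse law of cosines on triangle PCX: cos(∠PCX) = (27.05² + 14² − 14²) / (2·27.05·14) = 731.48/757.29 = 0.9659, so ∠PCX = 15°.

Therefore, the measure of angle ∠PCX = 15°.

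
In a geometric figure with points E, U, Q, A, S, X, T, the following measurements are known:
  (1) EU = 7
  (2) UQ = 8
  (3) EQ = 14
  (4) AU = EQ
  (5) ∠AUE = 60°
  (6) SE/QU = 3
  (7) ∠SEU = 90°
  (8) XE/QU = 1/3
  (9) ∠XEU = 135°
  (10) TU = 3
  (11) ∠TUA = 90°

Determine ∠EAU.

From the given relations: AU = EQ = 14.
Step 1: By the law of cosines on triangle AUE: AE² = 14² + 7² − 2·14·7·cos(60°) = 147, so AE = 7·√3.
Step 2: By the inverse law of cosines on triangle EAU: cos(∠EAU) = ((7·√3)² + 14² − 7²) / (2·7·√3·14) = 294/339.48 = 0.866, so ∠EAU = 30°.

Therefore, the measure of angle ∠EAU = 30°.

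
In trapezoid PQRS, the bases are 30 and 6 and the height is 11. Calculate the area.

A trapezoid's area equals the midsegment times the height.
The midsegment is (30 + 6) / 2 = 18.
Area = 18 * 11 = 198.

198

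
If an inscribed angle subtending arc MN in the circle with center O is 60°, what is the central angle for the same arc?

By the inscribed angle theorem, the central angle is twice the inscribed angle.
Central angle = 2 × 60° = 120°

120°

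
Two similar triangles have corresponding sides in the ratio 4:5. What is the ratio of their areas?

Area ratio = (side ratio)^2 = (4/5)^2 = 16:25.

16:25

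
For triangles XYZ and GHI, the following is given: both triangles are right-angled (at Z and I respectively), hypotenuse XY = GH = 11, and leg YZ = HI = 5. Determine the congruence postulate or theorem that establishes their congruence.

The given information provides:
both triangles are right-angled (at Z and I respectively), hypotenuse XY = GH = 11, and leg YZ = HI = 5
This matches the HL congruence theorem.
The hypotenuse and one leg of two right triangles are equal (Hypotenuse-Leg).

HL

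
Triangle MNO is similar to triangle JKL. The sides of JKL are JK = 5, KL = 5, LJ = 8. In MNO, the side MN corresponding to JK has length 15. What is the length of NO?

k = 15/5 = 3. NO = 3 * 5 = 15.

15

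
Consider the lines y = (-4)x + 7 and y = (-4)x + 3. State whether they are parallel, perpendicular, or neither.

Slope of line 1: m1 = -4
Slope of line 2: m2 = -4
m1 = m2, so the lines are parallel.

Parallel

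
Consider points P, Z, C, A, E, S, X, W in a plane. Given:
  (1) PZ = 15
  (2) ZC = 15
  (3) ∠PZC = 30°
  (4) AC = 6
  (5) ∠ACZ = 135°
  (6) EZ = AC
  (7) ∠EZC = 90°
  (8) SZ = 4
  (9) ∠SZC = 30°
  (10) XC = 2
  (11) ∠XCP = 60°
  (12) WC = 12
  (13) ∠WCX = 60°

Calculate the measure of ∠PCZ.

Step 1: By the law of cosines on triangle CZP: CP² = 15² + 15² − 2·15·15·cos(30°) = 60.29, so CP ≈ 7.76.
Step 2: By the inverse law of cosines on triangle PCZ: cos(∠PCZ) = (7.76² + 15² − 15²) / (2·7.76·15) = 60.29/232.94 = 0.2588, so ∠PCZ = 75°.

Therefore, the measure of angle ∠PCZ = 75°.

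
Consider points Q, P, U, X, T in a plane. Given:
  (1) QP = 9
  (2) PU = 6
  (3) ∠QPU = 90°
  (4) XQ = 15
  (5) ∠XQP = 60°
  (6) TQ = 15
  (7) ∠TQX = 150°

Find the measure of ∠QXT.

Step 1: By the law of cosines on triangle XQT: XT² = 15² + 15² − 2·15·15·cos(150°) = 839.71, so XT ≈ 28.98.
Step 2: By the inverse law of cosines on triangle QXT: cos(∠QXT) = (15² + 28.98² − 15²) / (2·15·28.98) = 839.71/869.33 = 0.9659, so ∠QXT = 15°.

Therefore, the measure of angle ∠QXT = 15°.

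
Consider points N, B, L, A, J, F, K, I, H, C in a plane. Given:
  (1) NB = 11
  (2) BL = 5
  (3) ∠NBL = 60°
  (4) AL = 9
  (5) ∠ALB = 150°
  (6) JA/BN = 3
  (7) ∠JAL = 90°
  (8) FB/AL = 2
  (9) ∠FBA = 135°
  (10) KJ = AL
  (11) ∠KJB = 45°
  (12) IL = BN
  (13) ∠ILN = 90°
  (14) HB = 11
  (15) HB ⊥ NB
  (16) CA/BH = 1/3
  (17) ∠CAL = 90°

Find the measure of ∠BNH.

Step 1: By the law of cosines on triangle NBH: NH² = 11² + 11² − 2·11·11·cos(90°) = 242, so NH = 11·√2.
Step 2: By the inverse law of cosines on triangle BNH: cos(∠BNH) = (11² + (11·√2)² − 11²) / (2·11·11·√2) = 242/342.24 = 0.7071, so ∠BNH = 45°.

Therefore, the measure of angle ∠BNH = 45°.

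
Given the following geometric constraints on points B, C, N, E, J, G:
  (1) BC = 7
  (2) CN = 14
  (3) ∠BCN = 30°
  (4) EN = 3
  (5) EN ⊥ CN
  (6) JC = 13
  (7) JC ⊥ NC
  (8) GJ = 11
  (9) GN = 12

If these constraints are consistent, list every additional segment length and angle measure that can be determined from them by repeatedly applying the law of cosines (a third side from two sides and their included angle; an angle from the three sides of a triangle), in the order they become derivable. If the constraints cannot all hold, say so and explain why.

The constraints are consistent. Derivable facts, in order:
After 1 step:
- BN ≈ 8.68
- CE ≈ 14.32
- NJ ≈ 19.1
After 2 steps:
- ∠BNC = 23.79°
- ∠CBN = 126.21°
- ∠CEN = 77.91°
- ∠CJN = 47.12°
- ∠CNJ = 42.88°
- ∠ECN = 12.09°
- ∠GJN = 35.54°
- ∠GNJ = 32.2°
- ∠JGN = 112.26°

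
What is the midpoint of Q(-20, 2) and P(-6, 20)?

M = ((x₁ + x₂)/2, (y₁ + y₂)/2)
= ((-20 + -6)/2, (2 + 20)/2)
= (-26/2, 22/2) = (-13, 11)

(-13, 11)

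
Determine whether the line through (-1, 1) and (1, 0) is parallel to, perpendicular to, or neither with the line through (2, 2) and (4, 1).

Slope of line 1: m1 = (0 - 1)/(1 - -1) = -1/2 = -1/2
Slope of line 2: m2 = (1 - 2)/(4 - 2) = -1/2 = -1/2
Since m1 = m2 = -1/2, the lines are parallel.

Parallel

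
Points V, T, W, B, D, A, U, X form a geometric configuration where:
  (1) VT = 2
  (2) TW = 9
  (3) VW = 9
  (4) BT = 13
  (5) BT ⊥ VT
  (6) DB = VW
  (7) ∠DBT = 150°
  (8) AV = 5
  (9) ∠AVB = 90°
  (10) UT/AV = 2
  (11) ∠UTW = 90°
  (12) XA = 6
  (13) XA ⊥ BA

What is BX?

Step 1: By the law of cosines on triangle BTV: BV² = 13² + 2² − 2·13·2·cos(90°) = 173, so BV = √173.
Step 2: By the law of cosines on triangle BVA: BA² = √173² + 5² − 2·√173·5·cos(90°) = 198, so BA = 3·√22.
Step 3: By the law of cosines on triangle BAX: BX² = (3·√22)² + 6² − 2·3·√22·6·cos(90°) = 234, so BX = 3·√26.

Therefore, the length of BX = 3·√26.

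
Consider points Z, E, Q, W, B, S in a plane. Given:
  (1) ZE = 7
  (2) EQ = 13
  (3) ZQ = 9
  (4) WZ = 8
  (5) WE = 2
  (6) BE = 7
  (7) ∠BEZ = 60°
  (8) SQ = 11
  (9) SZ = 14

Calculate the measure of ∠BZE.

Step 1: By the law of cosines on triangle ZEB: ZB² = 7² + 7² − 2·7·7·cos(60°) = 49, so ZB = 7.
Step 2: By the inverse law of cosines on triangle BZE: cos(∠BZE) = (7² + 7² − 7²) / (2·7·7) = 49/98 = 0.5, so ∠BZE = 60°.

Therefore, the measure of angle ∠BZE = 60°.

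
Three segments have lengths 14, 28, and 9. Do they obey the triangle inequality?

The longest side is 28. The other two sides sum to 9 + 14 = 23.
Since 23 ≤ 28, the two shorter sides cannot reach around to close the triangle.

No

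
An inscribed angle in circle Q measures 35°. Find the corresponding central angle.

Central angle = 2 × 35° = 70° (inscribed angle theorem).

70°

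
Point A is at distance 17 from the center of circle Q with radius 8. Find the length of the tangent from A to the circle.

Let T be the point of tangency. Then QT ⊥ AT (radius ⊥ tangent).
In right triangle QTA: QA² = QT² + AT²
17² = 8² + AT²
AT² = 225, AT = 15

15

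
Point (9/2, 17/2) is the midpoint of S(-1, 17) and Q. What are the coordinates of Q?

Using the midpoint formula: M = ((x1 + x2)/2, (y1 + y2)/2)
We know M = (9/2, 17/2) and S = (-1, 17)
For x: 9/2 = (-1 + x2)/2, so x2 = 2*9/2 - -1 = 10
For y: 17/2 = (17 + y2)/2, so y2 = 2*17/2 - 17 = 0
Q = (10, 0)

(10, 0)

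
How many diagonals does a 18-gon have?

The number of diagonals in an n-gon is n(n - 3)/2.
For n = 18: 18(18 - 3)/2 = 18 × 15 / 2 = 135.

135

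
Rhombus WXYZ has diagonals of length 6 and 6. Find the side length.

Half-diagonals are 3 and 3. side = sqrt(3^2 + 3^2) = sqrt(18) = 3*sqrt(2)

3*sqrt(2)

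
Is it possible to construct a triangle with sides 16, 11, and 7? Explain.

Yes.
The triangle inequality requires that the sum of any two sides exceeds the third.
Here 7 + 11 = 18 > 16, so the condition is met.

Yes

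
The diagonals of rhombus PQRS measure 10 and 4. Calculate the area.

The diagonals of a rhombus divide it into four right triangles.
Each triangle has legs 10/ 2 = 5 and 4/2 = 2, so each has area (1/2)*5*2 = 5.
Four such triangles give total area = (d1 * d2) / 2 = 20.

20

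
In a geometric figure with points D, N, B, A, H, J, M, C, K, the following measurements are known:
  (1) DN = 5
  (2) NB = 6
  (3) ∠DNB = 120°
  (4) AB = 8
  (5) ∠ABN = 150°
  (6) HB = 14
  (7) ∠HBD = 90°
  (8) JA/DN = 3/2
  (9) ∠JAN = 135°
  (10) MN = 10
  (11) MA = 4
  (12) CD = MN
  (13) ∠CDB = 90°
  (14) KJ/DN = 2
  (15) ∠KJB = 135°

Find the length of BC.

From the given relations: CD = MN = 10.
Step 1: By the law of cosines on triangle BND: BD² = 6² + 5² − 2·6·5·cos(120°) = 91, so BD = √91.
Step 2: By the law of cosines on triangle BDC: BC² = √91² + 10² − 2·√91·10·cos(90°) = 191, so BC = √191.

Therefore, the length of BC = √191.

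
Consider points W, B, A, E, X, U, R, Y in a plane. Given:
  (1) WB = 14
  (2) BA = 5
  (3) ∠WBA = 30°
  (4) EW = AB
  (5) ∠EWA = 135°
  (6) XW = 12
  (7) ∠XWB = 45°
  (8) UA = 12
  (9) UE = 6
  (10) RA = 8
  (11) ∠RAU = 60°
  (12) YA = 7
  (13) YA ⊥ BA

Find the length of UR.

Step 1: By the law of cosines on triangle UAR: UR² = 12² + 8² − 2·12·8·cos(60°) = 112, so UR = 4·√7.

Therefore, the length of UR = 4·√7.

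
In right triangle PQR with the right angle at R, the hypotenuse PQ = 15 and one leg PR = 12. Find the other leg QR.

QR = sqrt(15^2 - 12^2) = sqrt(81) = 9

9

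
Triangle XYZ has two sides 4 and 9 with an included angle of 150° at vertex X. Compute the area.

Area = (1/2) * XY * XZ * sin(X)
Area = (1/2) * 4 * 9 * sin(150°)
Area = (1/2) * 4 * 9 * 1/2
Area = 9

9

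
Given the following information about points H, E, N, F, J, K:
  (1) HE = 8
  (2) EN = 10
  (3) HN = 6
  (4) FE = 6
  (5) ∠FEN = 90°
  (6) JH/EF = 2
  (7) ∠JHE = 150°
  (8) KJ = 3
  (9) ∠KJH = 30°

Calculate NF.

Step 1: By the law of cosines on triangle NEF: NF² = 10² + 6² − 2·10·6·cos(90°) = 136, so NF = 2·√34.

Therefore, the length of NF = 2·√34.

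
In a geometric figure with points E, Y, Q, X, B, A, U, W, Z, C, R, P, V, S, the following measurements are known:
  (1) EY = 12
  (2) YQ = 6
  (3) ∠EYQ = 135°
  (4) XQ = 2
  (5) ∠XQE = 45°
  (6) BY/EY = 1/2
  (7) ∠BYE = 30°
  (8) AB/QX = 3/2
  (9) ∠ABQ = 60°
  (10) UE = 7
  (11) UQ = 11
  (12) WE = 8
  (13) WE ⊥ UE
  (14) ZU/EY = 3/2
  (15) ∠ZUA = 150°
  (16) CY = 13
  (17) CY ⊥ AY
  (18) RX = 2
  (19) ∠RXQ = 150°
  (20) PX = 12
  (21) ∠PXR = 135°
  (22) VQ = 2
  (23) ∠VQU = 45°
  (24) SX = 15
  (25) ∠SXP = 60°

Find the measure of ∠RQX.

Step 1: By the law of cosines on triangle QXR: QR² = 2² + 2² − 2·2·2·cos(150°) = 14.93, so QR ≈ 3.86.
Step 2: By the inverse law of cosines on triangle RQX: cos(∠RQX) = (3.86² + 2² − 2²) / (2·3.86·2) = 14.93/15.45 = 0.9659, so ∠RQX = 15°.

Therefore, the measure of angle ∠RQX = 15°.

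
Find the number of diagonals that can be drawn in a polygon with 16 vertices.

The number of diagonals in an n-gon is n(n - 3)/2.
For n = 16: 16(16 - 3)/2 = 16 × 13 / 2 = 104.

104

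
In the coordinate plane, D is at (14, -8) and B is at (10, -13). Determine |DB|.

d = sqrt((-4)^2 + (-5)^2) = sqrt(41)

sqrt(41)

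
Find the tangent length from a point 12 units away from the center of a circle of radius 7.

Let T be the point of tangency. Then OT ⊥ PT (radius ⊥ tangent).
In right triangle OTP: OP² = OT² + PT²
12² = 7² + PT²
PT² = 95, PT = sqrt(95)

sqrt(95)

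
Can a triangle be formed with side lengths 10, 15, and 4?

No.
The triangle inequality is violated: 10 + 4 = 14 ≤ 15.
These lengths cannot form a triangle.

No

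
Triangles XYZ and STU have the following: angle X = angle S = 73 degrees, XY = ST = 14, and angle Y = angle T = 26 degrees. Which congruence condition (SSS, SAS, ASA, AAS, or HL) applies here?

Consider the given information: angle X = angle S = 73 degrees, XY = ST = 14, and angle Y = angle T = 26 degrees
This is not SAS or HL: SAS requires two sides and the included angle between them. HL only applies to right triangles with matching hypotenuse and leg.
The correct criterion is ASA. Two pairs of corresponding angles and the included side are equal (Angle-Side-Angle).

ASA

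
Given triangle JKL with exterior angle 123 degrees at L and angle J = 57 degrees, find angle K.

The exterior angle theorem states that an exterior angle equals the sum of the two non-adjacent interior angles.
So 123 = 57 + angle K, which gives angle K = 123 - 57 = 66 degrees.

66 degrees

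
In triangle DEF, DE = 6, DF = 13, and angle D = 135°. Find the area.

When two sides and the included angle are known, the area formula is (1/2)ab sin(C).
The height from one side to the opposite vertex is 13 sin(135°) = 13*sqrt(2)/2.
Area = (1/2) * 6 * 13*sqrt(2)/2 = 39*sqrt(2)/2.

39*sqrt(2)/2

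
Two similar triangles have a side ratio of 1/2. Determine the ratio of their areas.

The ratio of areas of similar triangles equals the square of the side ratio.
Side ratio = 1:2
Area ratio = (1/2)^2 = 1/4 = 1:4

1:4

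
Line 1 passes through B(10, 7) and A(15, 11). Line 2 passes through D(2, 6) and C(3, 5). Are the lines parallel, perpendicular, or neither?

Slope of line 1: m1 = (11 - 7)/(15 - 10) = 4/5 = 4/5
Slope of line 2: m2 = (5 - 6)/(3 - 2) = -1/1 = -1
m1 != m2 (4/5 != -1), so not parallel.
m1 * m2 = (4/5) * (-1) = -4/5 != -1, so not perpendicular.
The lines are neither parallel nor perpendicular.

Neither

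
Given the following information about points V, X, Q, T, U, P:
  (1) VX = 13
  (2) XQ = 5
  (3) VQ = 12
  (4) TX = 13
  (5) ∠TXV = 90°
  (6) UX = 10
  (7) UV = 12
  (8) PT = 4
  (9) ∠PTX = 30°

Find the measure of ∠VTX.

Step 1: By the law of cosines on triangle TXV: TV² = 13² + 13² − 2·13·13·cos(90°) = 338, so TV = 13·√2.
Step 2: By the inverse law of cosines on triangle VTX: cos(∠VTX) = ((13·√2)² + 13² − 13²) / (2·13·√2·13) = 338/478 = 0.7071, so ∠VTX = 45°.

Therefore, the measure of angle ∠VTX = 45°.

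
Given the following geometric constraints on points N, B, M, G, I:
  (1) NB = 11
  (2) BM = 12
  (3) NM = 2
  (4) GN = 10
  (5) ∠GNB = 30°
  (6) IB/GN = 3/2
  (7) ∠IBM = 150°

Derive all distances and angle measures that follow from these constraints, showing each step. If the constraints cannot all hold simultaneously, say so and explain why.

The constraints are consistent.

From the given relations:
  IB = 3/2·GN = 3/2·10 = 15

Step 1: From BN = 11, NG = 10, and ∠BNG = 30°, by the law of cosines:
  BG² = BN² + NG² - 2·BN·NG·cos(30°) = 121 + 100 - 190.5 = 30.47
  BG ≈ 5.52

Step 2: From MB = 12, BI = 15, and ∠MBI = 150°, by the law of cosines:
  MI² = MB² + BI² - 2·MB·BI·cos(150°) = 144 + 225 + 311.8 = 680.8
  MI ≈ 26.09

Step 3: From NB = 11, NM = 2, BM = 12, by the inverse law of cosines:
  cos(∠BNM) = (NB² + NM² - BM²) / (2·NB·NM)
  ∠BNM = 115.58°

Step 4: From BM = 12, BN = 11, MN = 2, by the inverse law of cosines:
  cos(∠MBN) = (BM² + BN² - MN²) / (2·BM·BN)
  ∠MBN = 8.65°

Step 5: From MB = 12, MN = 2, BN = 11, by the inverse law of cosines:
  cos(∠BMN) = (MB² + MN² - BN²) / (2·MB·MN)
  ∠BMN = 55.77°

Step 6: From BG = 5.52, BN = 11, GN = 10, by the inverse law of cosines:
  cos(∠GBN) = (BG² + BN² - GN²) / (2·BG·BN)
  ∠GBN = 64.92°

Step 7: From MB = 12, MI = 26.09, BI = 15, by the inverse law of cosines:
  cos(∠BMI) = (MB² + MI² - BI²) / (2·MB·MI)
  ∠BMI = 16.71°

Step 8: From GB = 5.52, GN = 10, BN = 11, by the inverse law of cosines:
  cos(∠BGN) = (GB² + GN² - BN²) / (2·GB·GN)
  ∠BGN = 85.08°

Step 9: From IB = 15, IM = 26.09, BM = 12, by the inverse law of cosines:
  cos(∠BIM) = (IB² + IM² - BM²) / (2·IB·IM)
  ∠BIM = 13.29°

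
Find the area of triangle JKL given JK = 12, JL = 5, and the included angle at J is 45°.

Area = (1/2)(12)(5) sin(45°) = (1/2)(12)(5)(sqrt(2)/2) = 15*sqrt(2)

15*sqrt(2)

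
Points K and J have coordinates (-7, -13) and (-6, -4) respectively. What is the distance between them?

d = sqrt((-6 - -7)^2 + (-4 - -13)^2)
d = sqrt(1^2 + 9^2)
d = sqrt(1 + 81)
d = sqrt(82)

sqrt(82)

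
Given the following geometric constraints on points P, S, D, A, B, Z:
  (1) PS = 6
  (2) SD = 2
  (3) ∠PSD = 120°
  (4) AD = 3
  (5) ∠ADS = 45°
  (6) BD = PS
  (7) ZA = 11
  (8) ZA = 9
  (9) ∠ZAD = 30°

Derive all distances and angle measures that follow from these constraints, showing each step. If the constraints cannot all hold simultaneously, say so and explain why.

These constraints are not satisfiable: (7) ZA = 11 and (8) ZA = 9 assign two different lengths to the same segment. No planar figure meets all of them, so nothing further can be derived.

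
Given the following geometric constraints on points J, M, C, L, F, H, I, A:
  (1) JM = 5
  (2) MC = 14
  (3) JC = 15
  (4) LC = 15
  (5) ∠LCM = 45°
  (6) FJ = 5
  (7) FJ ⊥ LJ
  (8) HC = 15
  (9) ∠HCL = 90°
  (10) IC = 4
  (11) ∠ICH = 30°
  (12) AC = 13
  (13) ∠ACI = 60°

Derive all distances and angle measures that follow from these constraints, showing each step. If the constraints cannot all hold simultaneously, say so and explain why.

The constraints are consistent.

Step 1: From MC = 14, CL = 15, and ∠MCL = 45°, by the law of cosines:
  ML² = MC² + CL² - 2·MC·CL·cos(45°) = 196 + 225 - 297 = 124
  ML ≈ 11.14

Step 2: From LC = 15, CH = 15, and ∠LCH = 90°, by the law of cosines:
  LH² = LC² + CH² - 2·LC·CH·cos(90°) = 225 + 225 - 0 = 450
  LH = 15·√2

Step 3: From HC = 15, CI = 4, and ∠HCI = 30°, by the law of cosines:
  HI² = HC² + CI² - 2·HC·CI·cos(30°) = 225 + 16 - 103.9 = 137.1
  HI ≈ 11.71

Step 4: From IC = 4, CA = 13, and ∠ICA = 60°, by the law of cosines:
  IA² = IC² + CA² - 2·IC·CA·cos(60°) = 16 + 169 - 52 = 133
  IA = √133

Step 5: From JC = 15, JM = 5, CM = 14, by the inverse law of cosines:
  cos(∠CJM) = (JC² + JM² - CM²) / (2·JC·JM)
  ∠CJM = 68.9°

Step 6: From MC = 14, MJ = 5, CJ = 15, by the inverse law of cosines:
  cos(∠CMJ) = (MC² + MJ² - CJ²) / (2·MC·MJ)
  ∠CMJ = 91.64°

Step 7: From CJ = 15, CM = 14, JM = 5, by the inverse law of cosines:
  cos(∠JCM) = (CJ² + CM² - JM²) / (2·CJ·CM)
  ∠JCM = 19.46°

Step 8: From MC = 14, ML = 11.14, CL = 15, by the inverse law of cosines:
  cos(∠CML) = (MC² + ML² - CL²) / (2·MC·ML)
  ∠CML = 72.26°

Step 9: From LC = 15, LH = 15·√2, CH = 15, by the inverse law of cosines:
  cos(∠CLH) = (LC² + LH² - CH²) / (2·LC·LH)
  ∠CLH = 45°

Step 10: From LC = 15, LM = 11.14, CM = 14, by the inverse law of cosines:
  cos(∠CLM) = (LC² + LM² - CM²) / (2·LC·LM)
  ∠CLM = 62.74°

Step 11: From HC = 15, HI = 11.71, CI = 4, by the inverse law of cosines:
  cos(∠CHI) = (HC² + HI² - CI²) / (2·HC·HI)
  ∠CHI = 9.84°

Step 12: From HC = 15, HL = 15·√2, CL = 15, by the inverse law of cosines:
  cos(∠CHL) = (HC² + HL² - CL²) / (2·HC·HL)
  ∠CHL = 45°

Step 13: From IA = √133, IC = 4, AC = 13, by the inverse law of cosines:
  cos(∠AIC) = (IA² + IC² - AC²) / (2·IA·IC)
  ∠AIC = 102.52°

Step 14: From IC = 4, IH = 11.71, CH = 15, by the inverse law of cosines:
  cos(∠CIH) = (IC² + IH² - CH²) / (2·IC·IH)
  ∠CIH = 140.16°

Step 15: From AC = 13, AI = √133, CI = 4, by the inverse law of cosines:
  cos(∠CAI) = (AC² + AI² - CI²) / (2·AC·AI)
  ∠CAI = 17.48°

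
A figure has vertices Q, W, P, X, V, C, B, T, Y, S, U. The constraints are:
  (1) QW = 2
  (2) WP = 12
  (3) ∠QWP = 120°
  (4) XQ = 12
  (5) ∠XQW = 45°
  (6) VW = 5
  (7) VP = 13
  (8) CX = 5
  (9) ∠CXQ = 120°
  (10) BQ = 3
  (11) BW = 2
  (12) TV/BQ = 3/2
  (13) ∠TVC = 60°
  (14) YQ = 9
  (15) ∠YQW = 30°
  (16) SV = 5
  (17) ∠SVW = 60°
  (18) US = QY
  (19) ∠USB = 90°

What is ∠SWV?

Step 1: By the law of cosines on triangle WVS: WS² = 5² + 5² − 2·5·5·cos(60°) = 25, so WS = 5.
Step 2: By the inverse law of cosines on triangle SWV: cos(∠SWV) = (5² + 5² − 5²) / (2·5·5) = 25/50 = 0.5, so ∠SWV = 60°.

Therefore, the measure of angle ∠SWV = 60°.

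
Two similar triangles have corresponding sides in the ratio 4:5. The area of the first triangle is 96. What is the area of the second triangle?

For similar figures, the area ratio equals the square of the side ratio.
Side ratio (the first triangle to the second triangle) = 4:5, so area ratio = 4^2:5^2 = 16:25.
If the area of the first triangle is 96, then the area of the second triangle = 96 * (25/16) = 150.

150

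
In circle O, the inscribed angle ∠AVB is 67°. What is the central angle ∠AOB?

Central angle = 2 × 67° = 134° (inscribed angle theorem).

134°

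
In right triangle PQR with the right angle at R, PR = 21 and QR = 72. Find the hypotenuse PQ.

By the Pythagorean theorem: PQ^2 = PR^2 + QR^2
PQ^2 = 21^2 + 72^2 = 441 + 5184 = 5625
PQ = sqrt(5625) = 75

75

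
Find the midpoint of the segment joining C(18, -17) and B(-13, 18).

The midpoint is the average of the coordinates:
x: (18 + -13)/2 = 5/2
y: (-17 + 18)/2 = 1/2
Midpoint = (5/2, 1/2)

(5/2, 1/2)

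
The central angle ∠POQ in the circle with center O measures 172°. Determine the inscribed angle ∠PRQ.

An inscribed angle intercepts an arc from a point on the circle, while the central angle intercepts the same arc from the center.
The inscribed angle is always half the central angle: 172° / 2 = 86°.

86°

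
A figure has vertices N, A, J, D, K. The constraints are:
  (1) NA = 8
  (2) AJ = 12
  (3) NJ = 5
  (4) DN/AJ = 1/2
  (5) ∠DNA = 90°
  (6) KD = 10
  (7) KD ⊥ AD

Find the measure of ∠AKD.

From the given relations: DN = 1/2·AJ = 1/2·12 = 6.
Step 1: By the law of cosines on triangle DNA: DA² = 6² + 8² − 2·6·8·cos(90°) = 100, so DA = 10.
Step 2: By the law of cosines on triangle KDA: KA² = 10² + 10² − 2·10·10·cos(90°) = 200, so KA = 10·√2.
Step 3: By the inverse law of cosines on triangle AKD: cos(∠AKD) = ((10·√2)² + 10² − 10²) / (2·10·√2·10) = 200/282.84 = 0.7071, so ∠AKD = 45°.

Therefore, the measure of angle ∠AKD = 45°.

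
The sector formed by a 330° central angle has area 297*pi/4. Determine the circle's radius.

r² = 360 × 297*pi/4 / (π × 330) = 81, so r = 9.

9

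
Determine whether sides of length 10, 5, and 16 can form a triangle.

No.
The triangle inequality is violated: 10 + 5 = 15 ≤ 16.
These lengths cannot form a triangle.

No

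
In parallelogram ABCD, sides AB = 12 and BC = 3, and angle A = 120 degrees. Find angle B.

Consecutive angles are supplementary: angle B = 180 - 120 = 60 degrees.

60 degrees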